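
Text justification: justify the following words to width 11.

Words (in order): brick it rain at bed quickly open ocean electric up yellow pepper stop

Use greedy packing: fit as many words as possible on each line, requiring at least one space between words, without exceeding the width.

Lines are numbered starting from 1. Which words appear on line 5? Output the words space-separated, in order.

Answer: electric up

Derivation:
Line 1: ['brick', 'it'] (min_width=8, slack=3)
Line 2: ['rain', 'at', 'bed'] (min_width=11, slack=0)
Line 3: ['quickly'] (min_width=7, slack=4)
Line 4: ['open', 'ocean'] (min_width=10, slack=1)
Line 5: ['electric', 'up'] (min_width=11, slack=0)
Line 6: ['yellow'] (min_width=6, slack=5)
Line 7: ['pepper', 'stop'] (min_width=11, slack=0)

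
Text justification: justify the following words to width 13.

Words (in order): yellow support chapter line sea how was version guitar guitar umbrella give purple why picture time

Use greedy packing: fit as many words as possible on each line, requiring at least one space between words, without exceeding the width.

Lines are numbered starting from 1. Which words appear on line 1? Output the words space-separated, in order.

Answer: yellow

Derivation:
Line 1: ['yellow'] (min_width=6, slack=7)
Line 2: ['support'] (min_width=7, slack=6)
Line 3: ['chapter', 'line'] (min_width=12, slack=1)
Line 4: ['sea', 'how', 'was'] (min_width=11, slack=2)
Line 5: ['version'] (min_width=7, slack=6)
Line 6: ['guitar', 'guitar'] (min_width=13, slack=0)
Line 7: ['umbrella', 'give'] (min_width=13, slack=0)
Line 8: ['purple', 'why'] (min_width=10, slack=3)
Line 9: ['picture', 'time'] (min_width=12, slack=1)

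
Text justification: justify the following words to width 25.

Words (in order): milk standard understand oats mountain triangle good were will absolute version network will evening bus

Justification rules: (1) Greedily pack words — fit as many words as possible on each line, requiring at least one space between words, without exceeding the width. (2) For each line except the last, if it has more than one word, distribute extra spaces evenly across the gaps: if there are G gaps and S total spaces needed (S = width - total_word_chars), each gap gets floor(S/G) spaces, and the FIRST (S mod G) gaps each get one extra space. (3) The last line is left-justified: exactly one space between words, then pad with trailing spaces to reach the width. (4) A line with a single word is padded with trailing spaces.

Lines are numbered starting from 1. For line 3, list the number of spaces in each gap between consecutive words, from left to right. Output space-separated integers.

Answer: 2 2 1

Derivation:
Line 1: ['milk', 'standard', 'understand'] (min_width=24, slack=1)
Line 2: ['oats', 'mountain', 'triangle'] (min_width=22, slack=3)
Line 3: ['good', 'were', 'will', 'absolute'] (min_width=23, slack=2)
Line 4: ['version', 'network', 'will'] (min_width=20, slack=5)
Line 5: ['evening', 'bus'] (min_width=11, slack=14)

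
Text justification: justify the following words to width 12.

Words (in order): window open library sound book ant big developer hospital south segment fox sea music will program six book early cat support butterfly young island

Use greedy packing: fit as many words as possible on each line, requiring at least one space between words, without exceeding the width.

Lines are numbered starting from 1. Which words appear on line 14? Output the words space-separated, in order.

Line 1: ['window', 'open'] (min_width=11, slack=1)
Line 2: ['library'] (min_width=7, slack=5)
Line 3: ['sound', 'book'] (min_width=10, slack=2)
Line 4: ['ant', 'big'] (min_width=7, slack=5)
Line 5: ['developer'] (min_width=9, slack=3)
Line 6: ['hospital'] (min_width=8, slack=4)
Line 7: ['south'] (min_width=5, slack=7)
Line 8: ['segment', 'fox'] (min_width=11, slack=1)
Line 9: ['sea', 'music'] (min_width=9, slack=3)
Line 10: ['will', 'program'] (min_width=12, slack=0)
Line 11: ['six', 'book'] (min_width=8, slack=4)
Line 12: ['early', 'cat'] (min_width=9, slack=3)
Line 13: ['support'] (min_width=7, slack=5)
Line 14: ['butterfly'] (min_width=9, slack=3)
Line 15: ['young', 'island'] (min_width=12, slack=0)

Answer: butterfly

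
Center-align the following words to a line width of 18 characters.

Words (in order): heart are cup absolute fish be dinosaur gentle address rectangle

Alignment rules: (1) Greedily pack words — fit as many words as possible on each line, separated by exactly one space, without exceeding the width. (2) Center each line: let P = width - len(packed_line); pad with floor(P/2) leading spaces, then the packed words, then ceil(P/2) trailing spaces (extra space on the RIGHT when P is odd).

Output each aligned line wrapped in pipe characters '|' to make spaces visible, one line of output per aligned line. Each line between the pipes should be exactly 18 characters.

Answer: |  heart are cup   |
| absolute fish be |
| dinosaur gentle  |
|address rectangle |

Derivation:
Line 1: ['heart', 'are', 'cup'] (min_width=13, slack=5)
Line 2: ['absolute', 'fish', 'be'] (min_width=16, slack=2)
Line 3: ['dinosaur', 'gentle'] (min_width=15, slack=3)
Line 4: ['address', 'rectangle'] (min_width=17, slack=1)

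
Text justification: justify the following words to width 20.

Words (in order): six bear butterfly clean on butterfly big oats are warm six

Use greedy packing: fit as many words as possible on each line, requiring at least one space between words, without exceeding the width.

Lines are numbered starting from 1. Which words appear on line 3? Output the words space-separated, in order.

Answer: big oats are warm

Derivation:
Line 1: ['six', 'bear', 'butterfly'] (min_width=18, slack=2)
Line 2: ['clean', 'on', 'butterfly'] (min_width=18, slack=2)
Line 3: ['big', 'oats', 'are', 'warm'] (min_width=17, slack=3)
Line 4: ['six'] (min_width=3, slack=17)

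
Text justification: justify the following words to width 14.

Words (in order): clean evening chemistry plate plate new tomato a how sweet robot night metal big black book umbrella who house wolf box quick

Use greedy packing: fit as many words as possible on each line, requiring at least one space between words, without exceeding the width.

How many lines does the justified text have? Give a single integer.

Line 1: ['clean', 'evening'] (min_width=13, slack=1)
Line 2: ['chemistry'] (min_width=9, slack=5)
Line 3: ['plate', 'plate'] (min_width=11, slack=3)
Line 4: ['new', 'tomato', 'a'] (min_width=12, slack=2)
Line 5: ['how', 'sweet'] (min_width=9, slack=5)
Line 6: ['robot', 'night'] (min_width=11, slack=3)
Line 7: ['metal', 'big'] (min_width=9, slack=5)
Line 8: ['black', 'book'] (min_width=10, slack=4)
Line 9: ['umbrella', 'who'] (min_width=12, slack=2)
Line 10: ['house', 'wolf', 'box'] (min_width=14, slack=0)
Line 11: ['quick'] (min_width=5, slack=9)
Total lines: 11

Answer: 11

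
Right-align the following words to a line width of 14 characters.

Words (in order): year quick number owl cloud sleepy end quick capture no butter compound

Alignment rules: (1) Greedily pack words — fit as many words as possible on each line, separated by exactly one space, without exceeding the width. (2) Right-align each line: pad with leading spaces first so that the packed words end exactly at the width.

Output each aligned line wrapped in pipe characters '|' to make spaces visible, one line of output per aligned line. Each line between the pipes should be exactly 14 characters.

Line 1: ['year', 'quick'] (min_width=10, slack=4)
Line 2: ['number', 'owl'] (min_width=10, slack=4)
Line 3: ['cloud', 'sleepy'] (min_width=12, slack=2)
Line 4: ['end', 'quick'] (min_width=9, slack=5)
Line 5: ['capture', 'no'] (min_width=10, slack=4)
Line 6: ['butter'] (min_width=6, slack=8)
Line 7: ['compound'] (min_width=8, slack=6)

Answer: |    year quick|
|    number owl|
|  cloud sleepy|
|     end quick|
|    capture no|
|        butter|
|      compound|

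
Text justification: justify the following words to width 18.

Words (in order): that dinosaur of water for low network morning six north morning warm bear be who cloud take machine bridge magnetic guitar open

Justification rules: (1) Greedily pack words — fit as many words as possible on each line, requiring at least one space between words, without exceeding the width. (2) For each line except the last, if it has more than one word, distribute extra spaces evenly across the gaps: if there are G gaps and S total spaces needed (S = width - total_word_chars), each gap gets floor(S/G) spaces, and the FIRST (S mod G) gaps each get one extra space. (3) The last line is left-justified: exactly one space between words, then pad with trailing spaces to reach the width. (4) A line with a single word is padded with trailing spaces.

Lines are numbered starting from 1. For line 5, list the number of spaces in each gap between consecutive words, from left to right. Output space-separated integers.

Answer: 2 2 1

Derivation:
Line 1: ['that', 'dinosaur', 'of'] (min_width=16, slack=2)
Line 2: ['water', 'for', 'low'] (min_width=13, slack=5)
Line 3: ['network', 'morning'] (min_width=15, slack=3)
Line 4: ['six', 'north', 'morning'] (min_width=17, slack=1)
Line 5: ['warm', 'bear', 'be', 'who'] (min_width=16, slack=2)
Line 6: ['cloud', 'take', 'machine'] (min_width=18, slack=0)
Line 7: ['bridge', 'magnetic'] (min_width=15, slack=3)
Line 8: ['guitar', 'open'] (min_width=11, slack=7)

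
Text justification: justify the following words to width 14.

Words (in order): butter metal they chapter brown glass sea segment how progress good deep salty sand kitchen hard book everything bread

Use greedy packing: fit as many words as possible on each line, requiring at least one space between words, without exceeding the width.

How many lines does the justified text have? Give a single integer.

Answer: 11

Derivation:
Line 1: ['butter', 'metal'] (min_width=12, slack=2)
Line 2: ['they', 'chapter'] (min_width=12, slack=2)
Line 3: ['brown', 'glass'] (min_width=11, slack=3)
Line 4: ['sea', 'segment'] (min_width=11, slack=3)
Line 5: ['how', 'progress'] (min_width=12, slack=2)
Line 6: ['good', 'deep'] (min_width=9, slack=5)
Line 7: ['salty', 'sand'] (min_width=10, slack=4)
Line 8: ['kitchen', 'hard'] (min_width=12, slack=2)
Line 9: ['book'] (min_width=4, slack=10)
Line 10: ['everything'] (min_width=10, slack=4)
Line 11: ['bread'] (min_width=5, slack=9)
Total lines: 11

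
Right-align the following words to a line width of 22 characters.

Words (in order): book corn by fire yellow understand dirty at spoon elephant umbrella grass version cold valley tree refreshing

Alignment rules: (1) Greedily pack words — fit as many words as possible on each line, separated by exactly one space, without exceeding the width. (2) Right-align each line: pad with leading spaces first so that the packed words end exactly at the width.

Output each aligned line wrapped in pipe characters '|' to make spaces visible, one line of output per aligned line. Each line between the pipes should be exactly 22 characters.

Answer: |     book corn by fire|
|     yellow understand|
|        dirty at spoon|
|     elephant umbrella|
|    grass version cold|
|valley tree refreshing|

Derivation:
Line 1: ['book', 'corn', 'by', 'fire'] (min_width=17, slack=5)
Line 2: ['yellow', 'understand'] (min_width=17, slack=5)
Line 3: ['dirty', 'at', 'spoon'] (min_width=14, slack=8)
Line 4: ['elephant', 'umbrella'] (min_width=17, slack=5)
Line 5: ['grass', 'version', 'cold'] (min_width=18, slack=4)
Line 6: ['valley', 'tree', 'refreshing'] (min_width=22, slack=0)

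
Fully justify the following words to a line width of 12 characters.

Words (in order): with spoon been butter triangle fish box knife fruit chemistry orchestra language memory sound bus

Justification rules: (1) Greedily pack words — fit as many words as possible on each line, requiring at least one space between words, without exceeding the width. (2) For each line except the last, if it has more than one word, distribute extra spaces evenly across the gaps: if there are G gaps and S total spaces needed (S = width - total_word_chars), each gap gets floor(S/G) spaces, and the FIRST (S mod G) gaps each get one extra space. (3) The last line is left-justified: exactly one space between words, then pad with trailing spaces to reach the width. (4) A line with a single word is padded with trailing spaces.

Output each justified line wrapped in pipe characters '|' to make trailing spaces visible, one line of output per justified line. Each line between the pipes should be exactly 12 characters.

Answer: |with   spoon|
|been  butter|
|triangle    |
|fish     box|
|knife  fruit|
|chemistry   |
|orchestra   |
|language    |
|memory sound|
|bus         |

Derivation:
Line 1: ['with', 'spoon'] (min_width=10, slack=2)
Line 2: ['been', 'butter'] (min_width=11, slack=1)
Line 3: ['triangle'] (min_width=8, slack=4)
Line 4: ['fish', 'box'] (min_width=8, slack=4)
Line 5: ['knife', 'fruit'] (min_width=11, slack=1)
Line 6: ['chemistry'] (min_width=9, slack=3)
Line 7: ['orchestra'] (min_width=9, slack=3)
Line 8: ['language'] (min_width=8, slack=4)
Line 9: ['memory', 'sound'] (min_width=12, slack=0)
Line 10: ['bus'] (min_width=3, slack=9)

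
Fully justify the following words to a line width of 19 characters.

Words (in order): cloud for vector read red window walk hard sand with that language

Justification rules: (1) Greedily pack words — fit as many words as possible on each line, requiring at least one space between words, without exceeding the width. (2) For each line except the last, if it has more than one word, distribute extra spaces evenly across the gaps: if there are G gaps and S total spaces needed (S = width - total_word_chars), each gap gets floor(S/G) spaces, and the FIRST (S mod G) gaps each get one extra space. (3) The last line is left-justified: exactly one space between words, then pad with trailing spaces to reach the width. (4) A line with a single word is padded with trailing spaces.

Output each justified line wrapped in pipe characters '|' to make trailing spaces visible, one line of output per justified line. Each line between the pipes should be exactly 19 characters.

Answer: |cloud   for  vector|
|read   red   window|
|walk hard sand with|
|that language      |

Derivation:
Line 1: ['cloud', 'for', 'vector'] (min_width=16, slack=3)
Line 2: ['read', 'red', 'window'] (min_width=15, slack=4)
Line 3: ['walk', 'hard', 'sand', 'with'] (min_width=19, slack=0)
Line 4: ['that', 'language'] (min_width=13, slack=6)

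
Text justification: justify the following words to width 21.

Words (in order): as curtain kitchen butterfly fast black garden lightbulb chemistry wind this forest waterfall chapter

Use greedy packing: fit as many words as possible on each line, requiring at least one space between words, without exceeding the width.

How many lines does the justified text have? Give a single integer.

Line 1: ['as', 'curtain', 'kitchen'] (min_width=18, slack=3)
Line 2: ['butterfly', 'fast', 'black'] (min_width=20, slack=1)
Line 3: ['garden', 'lightbulb'] (min_width=16, slack=5)
Line 4: ['chemistry', 'wind', 'this'] (min_width=19, slack=2)
Line 5: ['forest', 'waterfall'] (min_width=16, slack=5)
Line 6: ['chapter'] (min_width=7, slack=14)
Total lines: 6

Answer: 6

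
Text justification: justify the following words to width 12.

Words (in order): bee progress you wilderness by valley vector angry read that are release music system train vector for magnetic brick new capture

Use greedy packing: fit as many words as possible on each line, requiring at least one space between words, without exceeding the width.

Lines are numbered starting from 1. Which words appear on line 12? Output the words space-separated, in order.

Line 1: ['bee', 'progress'] (min_width=12, slack=0)
Line 2: ['you'] (min_width=3, slack=9)
Line 3: ['wilderness'] (min_width=10, slack=2)
Line 4: ['by', 'valley'] (min_width=9, slack=3)
Line 5: ['vector', 'angry'] (min_width=12, slack=0)
Line 6: ['read', 'that'] (min_width=9, slack=3)
Line 7: ['are', 'release'] (min_width=11, slack=1)
Line 8: ['music', 'system'] (min_width=12, slack=0)
Line 9: ['train', 'vector'] (min_width=12, slack=0)
Line 10: ['for', 'magnetic'] (min_width=12, slack=0)
Line 11: ['brick', 'new'] (min_width=9, slack=3)
Line 12: ['capture'] (min_width=7, slack=5)

Answer: capture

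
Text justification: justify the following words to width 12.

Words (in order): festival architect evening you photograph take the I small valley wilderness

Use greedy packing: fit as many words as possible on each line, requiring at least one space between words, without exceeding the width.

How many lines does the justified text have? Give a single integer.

Line 1: ['festival'] (min_width=8, slack=4)
Line 2: ['architect'] (min_width=9, slack=3)
Line 3: ['evening', 'you'] (min_width=11, slack=1)
Line 4: ['photograph'] (min_width=10, slack=2)
Line 5: ['take', 'the', 'I'] (min_width=10, slack=2)
Line 6: ['small', 'valley'] (min_width=12, slack=0)
Line 7: ['wilderness'] (min_width=10, slack=2)
Total lines: 7

Answer: 7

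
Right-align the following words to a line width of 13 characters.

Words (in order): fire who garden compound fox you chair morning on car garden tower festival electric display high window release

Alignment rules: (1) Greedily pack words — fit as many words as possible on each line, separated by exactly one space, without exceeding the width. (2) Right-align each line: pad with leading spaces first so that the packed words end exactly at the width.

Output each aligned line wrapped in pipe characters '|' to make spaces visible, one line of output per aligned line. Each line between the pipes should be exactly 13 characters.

Line 1: ['fire', 'who'] (min_width=8, slack=5)
Line 2: ['garden'] (min_width=6, slack=7)
Line 3: ['compound', 'fox'] (min_width=12, slack=1)
Line 4: ['you', 'chair'] (min_width=9, slack=4)
Line 5: ['morning', 'on'] (min_width=10, slack=3)
Line 6: ['car', 'garden'] (min_width=10, slack=3)
Line 7: ['tower'] (min_width=5, slack=8)
Line 8: ['festival'] (min_width=8, slack=5)
Line 9: ['electric'] (min_width=8, slack=5)
Line 10: ['display', 'high'] (min_width=12, slack=1)
Line 11: ['window'] (min_width=6, slack=7)
Line 12: ['release'] (min_width=7, slack=6)

Answer: |     fire who|
|       garden|
| compound fox|
|    you chair|
|   morning on|
|   car garden|
|        tower|
|     festival|
|     electric|
| display high|
|       window|
|      release|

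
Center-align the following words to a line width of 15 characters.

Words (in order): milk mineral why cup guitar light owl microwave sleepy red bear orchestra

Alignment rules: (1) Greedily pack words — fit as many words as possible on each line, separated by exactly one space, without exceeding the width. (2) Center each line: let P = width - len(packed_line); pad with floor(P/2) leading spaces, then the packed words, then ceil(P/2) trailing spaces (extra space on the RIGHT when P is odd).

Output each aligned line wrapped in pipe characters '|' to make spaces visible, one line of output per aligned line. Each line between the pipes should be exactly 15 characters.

Answer: | milk mineral  |
|why cup guitar |
|   light owl   |
|   microwave   |
|sleepy red bear|
|   orchestra   |

Derivation:
Line 1: ['milk', 'mineral'] (min_width=12, slack=3)
Line 2: ['why', 'cup', 'guitar'] (min_width=14, slack=1)
Line 3: ['light', 'owl'] (min_width=9, slack=6)
Line 4: ['microwave'] (min_width=9, slack=6)
Line 5: ['sleepy', 'red', 'bear'] (min_width=15, slack=0)
Line 6: ['orchestra'] (min_width=9, slack=6)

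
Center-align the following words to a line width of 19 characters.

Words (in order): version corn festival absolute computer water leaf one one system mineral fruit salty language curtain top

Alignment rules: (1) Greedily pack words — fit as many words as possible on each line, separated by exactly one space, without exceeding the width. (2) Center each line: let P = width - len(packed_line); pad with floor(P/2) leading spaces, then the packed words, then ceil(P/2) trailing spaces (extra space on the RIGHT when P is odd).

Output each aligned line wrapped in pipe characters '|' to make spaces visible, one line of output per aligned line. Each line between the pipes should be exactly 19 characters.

Line 1: ['version', 'corn'] (min_width=12, slack=7)
Line 2: ['festival', 'absolute'] (min_width=17, slack=2)
Line 3: ['computer', 'water', 'leaf'] (min_width=19, slack=0)
Line 4: ['one', 'one', 'system'] (min_width=14, slack=5)
Line 5: ['mineral', 'fruit', 'salty'] (min_width=19, slack=0)
Line 6: ['language', 'curtain'] (min_width=16, slack=3)
Line 7: ['top'] (min_width=3, slack=16)

Answer: |   version corn    |
| festival absolute |
|computer water leaf|
|  one one system   |
|mineral fruit salty|
| language curtain  |
|        top        |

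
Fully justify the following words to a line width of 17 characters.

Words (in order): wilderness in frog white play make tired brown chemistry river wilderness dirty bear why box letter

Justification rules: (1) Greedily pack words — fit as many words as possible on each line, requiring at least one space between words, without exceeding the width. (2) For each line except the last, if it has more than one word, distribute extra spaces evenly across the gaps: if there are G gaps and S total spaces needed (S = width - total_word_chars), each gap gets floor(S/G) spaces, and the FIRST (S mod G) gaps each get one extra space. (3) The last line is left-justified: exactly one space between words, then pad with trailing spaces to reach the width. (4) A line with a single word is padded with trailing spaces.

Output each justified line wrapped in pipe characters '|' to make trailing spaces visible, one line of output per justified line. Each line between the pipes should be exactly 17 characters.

Line 1: ['wilderness', 'in'] (min_width=13, slack=4)
Line 2: ['frog', 'white', 'play'] (min_width=15, slack=2)
Line 3: ['make', 'tired', 'brown'] (min_width=16, slack=1)
Line 4: ['chemistry', 'river'] (min_width=15, slack=2)
Line 5: ['wilderness', 'dirty'] (min_width=16, slack=1)
Line 6: ['bear', 'why', 'box'] (min_width=12, slack=5)
Line 7: ['letter'] (min_width=6, slack=11)

Answer: |wilderness     in|
|frog  white  play|
|make  tired brown|
|chemistry   river|
|wilderness  dirty|
|bear    why   box|
|letter           |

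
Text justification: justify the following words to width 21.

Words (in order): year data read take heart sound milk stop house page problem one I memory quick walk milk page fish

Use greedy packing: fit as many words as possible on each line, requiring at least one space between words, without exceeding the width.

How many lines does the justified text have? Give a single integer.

Line 1: ['year', 'data', 'read', 'take'] (min_width=19, slack=2)
Line 2: ['heart', 'sound', 'milk', 'stop'] (min_width=21, slack=0)
Line 3: ['house', 'page', 'problem'] (min_width=18, slack=3)
Line 4: ['one', 'I', 'memory', 'quick'] (min_width=18, slack=3)
Line 5: ['walk', 'milk', 'page', 'fish'] (min_width=19, slack=2)
Total lines: 5

Answer: 5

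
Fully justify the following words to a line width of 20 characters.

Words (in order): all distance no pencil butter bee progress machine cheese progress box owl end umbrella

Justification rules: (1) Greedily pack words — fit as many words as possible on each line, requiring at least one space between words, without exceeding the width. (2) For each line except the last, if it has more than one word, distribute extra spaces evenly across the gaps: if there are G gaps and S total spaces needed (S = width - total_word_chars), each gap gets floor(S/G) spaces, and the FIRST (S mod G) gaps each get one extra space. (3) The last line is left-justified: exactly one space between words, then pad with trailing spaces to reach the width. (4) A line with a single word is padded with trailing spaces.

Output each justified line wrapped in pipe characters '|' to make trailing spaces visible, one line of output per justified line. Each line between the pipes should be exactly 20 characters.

Line 1: ['all', 'distance', 'no'] (min_width=15, slack=5)
Line 2: ['pencil', 'butter', 'bee'] (min_width=17, slack=3)
Line 3: ['progress', 'machine'] (min_width=16, slack=4)
Line 4: ['cheese', 'progress', 'box'] (min_width=19, slack=1)
Line 5: ['owl', 'end', 'umbrella'] (min_width=16, slack=4)

Answer: |all    distance   no|
|pencil   butter  bee|
|progress     machine|
|cheese  progress box|
|owl end umbrella    |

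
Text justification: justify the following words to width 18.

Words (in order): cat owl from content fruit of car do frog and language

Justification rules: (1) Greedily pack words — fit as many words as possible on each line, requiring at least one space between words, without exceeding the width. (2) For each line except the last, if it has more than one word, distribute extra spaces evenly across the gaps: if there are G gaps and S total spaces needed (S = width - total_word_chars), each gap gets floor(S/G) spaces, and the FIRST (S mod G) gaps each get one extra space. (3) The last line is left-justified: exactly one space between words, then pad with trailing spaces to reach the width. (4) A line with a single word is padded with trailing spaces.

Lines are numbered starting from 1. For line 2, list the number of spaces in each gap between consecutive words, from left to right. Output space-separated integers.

Answer: 2 2

Derivation:
Line 1: ['cat', 'owl', 'from'] (min_width=12, slack=6)
Line 2: ['content', 'fruit', 'of'] (min_width=16, slack=2)
Line 3: ['car', 'do', 'frog', 'and'] (min_width=15, slack=3)
Line 4: ['language'] (min_width=8, slack=10)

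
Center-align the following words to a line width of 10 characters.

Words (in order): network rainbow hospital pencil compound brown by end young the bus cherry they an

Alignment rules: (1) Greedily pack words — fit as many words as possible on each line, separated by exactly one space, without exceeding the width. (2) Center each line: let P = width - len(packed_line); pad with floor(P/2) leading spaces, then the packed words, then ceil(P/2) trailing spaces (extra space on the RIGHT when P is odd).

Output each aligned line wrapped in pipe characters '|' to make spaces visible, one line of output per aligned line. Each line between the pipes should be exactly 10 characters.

Line 1: ['network'] (min_width=7, slack=3)
Line 2: ['rainbow'] (min_width=7, slack=3)
Line 3: ['hospital'] (min_width=8, slack=2)
Line 4: ['pencil'] (min_width=6, slack=4)
Line 5: ['compound'] (min_width=8, slack=2)
Line 6: ['brown', 'by'] (min_width=8, slack=2)
Line 7: ['end', 'young'] (min_width=9, slack=1)
Line 8: ['the', 'bus'] (min_width=7, slack=3)
Line 9: ['cherry'] (min_width=6, slack=4)
Line 10: ['they', 'an'] (min_width=7, slack=3)

Answer: | network  |
| rainbow  |
| hospital |
|  pencil  |
| compound |
| brown by |
|end young |
| the bus  |
|  cherry  |
| they an  |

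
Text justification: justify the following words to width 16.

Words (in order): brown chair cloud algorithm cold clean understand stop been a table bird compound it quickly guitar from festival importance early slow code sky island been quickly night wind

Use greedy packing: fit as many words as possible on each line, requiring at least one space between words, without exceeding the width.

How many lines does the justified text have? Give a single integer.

Answer: 13

Derivation:
Line 1: ['brown', 'chair'] (min_width=11, slack=5)
Line 2: ['cloud', 'algorithm'] (min_width=15, slack=1)
Line 3: ['cold', 'clean'] (min_width=10, slack=6)
Line 4: ['understand', 'stop'] (min_width=15, slack=1)
Line 5: ['been', 'a', 'table'] (min_width=12, slack=4)
Line 6: ['bird', 'compound', 'it'] (min_width=16, slack=0)
Line 7: ['quickly', 'guitar'] (min_width=14, slack=2)
Line 8: ['from', 'festival'] (min_width=13, slack=3)
Line 9: ['importance', 'early'] (min_width=16, slack=0)
Line 10: ['slow', 'code', 'sky'] (min_width=13, slack=3)
Line 11: ['island', 'been'] (min_width=11, slack=5)
Line 12: ['quickly', 'night'] (min_width=13, slack=3)
Line 13: ['wind'] (min_width=4, slack=12)
Total lines: 13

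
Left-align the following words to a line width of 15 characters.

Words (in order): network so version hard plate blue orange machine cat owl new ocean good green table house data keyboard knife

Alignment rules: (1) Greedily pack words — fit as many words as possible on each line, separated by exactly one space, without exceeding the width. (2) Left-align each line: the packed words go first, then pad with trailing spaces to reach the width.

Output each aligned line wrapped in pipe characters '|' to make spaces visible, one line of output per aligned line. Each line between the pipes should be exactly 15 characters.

Answer: |network so     |
|version hard   |
|plate blue     |
|orange machine |
|cat owl new    |
|ocean good     |
|green table    |
|house data     |
|keyboard knife |

Derivation:
Line 1: ['network', 'so'] (min_width=10, slack=5)
Line 2: ['version', 'hard'] (min_width=12, slack=3)
Line 3: ['plate', 'blue'] (min_width=10, slack=5)
Line 4: ['orange', 'machine'] (min_width=14, slack=1)
Line 5: ['cat', 'owl', 'new'] (min_width=11, slack=4)
Line 6: ['ocean', 'good'] (min_width=10, slack=5)
Line 7: ['green', 'table'] (min_width=11, slack=4)
Line 8: ['house', 'data'] (min_width=10, slack=5)
Line 9: ['keyboard', 'knife'] (min_width=14, slack=1)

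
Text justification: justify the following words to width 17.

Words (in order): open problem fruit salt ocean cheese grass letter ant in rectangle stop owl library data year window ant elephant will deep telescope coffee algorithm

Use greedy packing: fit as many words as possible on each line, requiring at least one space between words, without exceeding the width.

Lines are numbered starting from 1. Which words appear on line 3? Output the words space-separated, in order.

Answer: cheese grass

Derivation:
Line 1: ['open', 'problem'] (min_width=12, slack=5)
Line 2: ['fruit', 'salt', 'ocean'] (min_width=16, slack=1)
Line 3: ['cheese', 'grass'] (min_width=12, slack=5)
Line 4: ['letter', 'ant', 'in'] (min_width=13, slack=4)
Line 5: ['rectangle', 'stop'] (min_width=14, slack=3)
Line 6: ['owl', 'library', 'data'] (min_width=16, slack=1)
Line 7: ['year', 'window', 'ant'] (min_width=15, slack=2)
Line 8: ['elephant', 'will'] (min_width=13, slack=4)
Line 9: ['deep', 'telescope'] (min_width=14, slack=3)
Line 10: ['coffee', 'algorithm'] (min_width=16, slack=1)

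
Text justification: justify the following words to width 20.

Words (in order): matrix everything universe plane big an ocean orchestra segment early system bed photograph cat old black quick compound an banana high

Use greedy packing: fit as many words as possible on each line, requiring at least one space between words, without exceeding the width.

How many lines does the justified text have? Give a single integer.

Line 1: ['matrix', 'everything'] (min_width=17, slack=3)
Line 2: ['universe', 'plane', 'big'] (min_width=18, slack=2)
Line 3: ['an', 'ocean', 'orchestra'] (min_width=18, slack=2)
Line 4: ['segment', 'early', 'system'] (min_width=20, slack=0)
Line 5: ['bed', 'photograph', 'cat'] (min_width=18, slack=2)
Line 6: ['old', 'black', 'quick'] (min_width=15, slack=5)
Line 7: ['compound', 'an', 'banana'] (min_width=18, slack=2)
Line 8: ['high'] (min_width=4, slack=16)
Total lines: 8

Answer: 8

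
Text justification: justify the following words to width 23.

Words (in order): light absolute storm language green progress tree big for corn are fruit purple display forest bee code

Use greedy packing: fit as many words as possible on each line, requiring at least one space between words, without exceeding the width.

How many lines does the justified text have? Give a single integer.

Line 1: ['light', 'absolute', 'storm'] (min_width=20, slack=3)
Line 2: ['language', 'green', 'progress'] (min_width=23, slack=0)
Line 3: ['tree', 'big', 'for', 'corn', 'are'] (min_width=21, slack=2)
Line 4: ['fruit', 'purple', 'display'] (min_width=20, slack=3)
Line 5: ['forest', 'bee', 'code'] (min_width=15, slack=8)
Total lines: 5

Answer: 5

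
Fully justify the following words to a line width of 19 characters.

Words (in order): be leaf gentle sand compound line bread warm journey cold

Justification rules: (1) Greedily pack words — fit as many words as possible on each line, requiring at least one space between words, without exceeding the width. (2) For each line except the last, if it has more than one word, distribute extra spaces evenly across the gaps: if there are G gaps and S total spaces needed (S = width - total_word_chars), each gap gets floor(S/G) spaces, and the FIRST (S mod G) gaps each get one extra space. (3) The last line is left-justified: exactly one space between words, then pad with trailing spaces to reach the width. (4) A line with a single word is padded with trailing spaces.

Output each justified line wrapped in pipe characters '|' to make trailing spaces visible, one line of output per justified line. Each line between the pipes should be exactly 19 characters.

Answer: |be leaf gentle sand|
|compound line bread|
|warm journey cold  |

Derivation:
Line 1: ['be', 'leaf', 'gentle', 'sand'] (min_width=19, slack=0)
Line 2: ['compound', 'line', 'bread'] (min_width=19, slack=0)
Line 3: ['warm', 'journey', 'cold'] (min_width=17, slack=2)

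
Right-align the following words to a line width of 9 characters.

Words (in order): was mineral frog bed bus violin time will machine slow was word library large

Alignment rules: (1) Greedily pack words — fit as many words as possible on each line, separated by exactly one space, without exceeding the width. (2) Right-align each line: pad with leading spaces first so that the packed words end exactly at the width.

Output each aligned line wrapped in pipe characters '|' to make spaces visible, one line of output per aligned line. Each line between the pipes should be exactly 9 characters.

Answer: |      was|
|  mineral|
| frog bed|
|      bus|
|   violin|
|time will|
|  machine|
| slow was|
|     word|
|  library|
|    large|

Derivation:
Line 1: ['was'] (min_width=3, slack=6)
Line 2: ['mineral'] (min_width=7, slack=2)
Line 3: ['frog', 'bed'] (min_width=8, slack=1)
Line 4: ['bus'] (min_width=3, slack=6)
Line 5: ['violin'] (min_width=6, slack=3)
Line 6: ['time', 'will'] (min_width=9, slack=0)
Line 7: ['machine'] (min_width=7, slack=2)
Line 8: ['slow', 'was'] (min_width=8, slack=1)
Line 9: ['word'] (min_width=4, slack=5)
Line 10: ['library'] (min_width=7, slack=2)
Line 11: ['large'] (min_width=5, slack=4)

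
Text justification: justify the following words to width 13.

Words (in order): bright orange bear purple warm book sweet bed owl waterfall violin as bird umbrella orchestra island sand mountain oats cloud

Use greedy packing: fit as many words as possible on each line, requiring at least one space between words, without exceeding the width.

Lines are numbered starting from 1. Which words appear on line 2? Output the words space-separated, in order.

Line 1: ['bright', 'orange'] (min_width=13, slack=0)
Line 2: ['bear', 'purple'] (min_width=11, slack=2)
Line 3: ['warm', 'book'] (min_width=9, slack=4)
Line 4: ['sweet', 'bed', 'owl'] (min_width=13, slack=0)
Line 5: ['waterfall'] (min_width=9, slack=4)
Line 6: ['violin', 'as'] (min_width=9, slack=4)
Line 7: ['bird', 'umbrella'] (min_width=13, slack=0)
Line 8: ['orchestra'] (min_width=9, slack=4)
Line 9: ['island', 'sand'] (min_width=11, slack=2)
Line 10: ['mountain', 'oats'] (min_width=13, slack=0)
Line 11: ['cloud'] (min_width=5, slack=8)

Answer: bear purple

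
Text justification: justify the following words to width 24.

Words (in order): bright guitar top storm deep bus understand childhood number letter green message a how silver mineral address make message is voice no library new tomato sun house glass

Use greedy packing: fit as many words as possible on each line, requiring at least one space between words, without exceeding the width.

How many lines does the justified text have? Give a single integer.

Line 1: ['bright', 'guitar', 'top', 'storm'] (min_width=23, slack=1)
Line 2: ['deep', 'bus', 'understand'] (min_width=19, slack=5)
Line 3: ['childhood', 'number', 'letter'] (min_width=23, slack=1)
Line 4: ['green', 'message', 'a', 'how'] (min_width=19, slack=5)
Line 5: ['silver', 'mineral', 'address'] (min_width=22, slack=2)
Line 6: ['make', 'message', 'is', 'voice', 'no'] (min_width=24, slack=0)
Line 7: ['library', 'new', 'tomato', 'sun'] (min_width=22, slack=2)
Line 8: ['house', 'glass'] (min_width=11, slack=13)
Total lines: 8

Answer: 8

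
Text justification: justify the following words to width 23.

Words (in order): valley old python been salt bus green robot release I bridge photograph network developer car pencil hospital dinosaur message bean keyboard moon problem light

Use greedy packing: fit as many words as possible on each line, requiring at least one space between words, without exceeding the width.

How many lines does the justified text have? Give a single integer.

Line 1: ['valley', 'old', 'python', 'been'] (min_width=22, slack=1)
Line 2: ['salt', 'bus', 'green', 'robot'] (min_width=20, slack=3)
Line 3: ['release', 'I', 'bridge'] (min_width=16, slack=7)
Line 4: ['photograph', 'network'] (min_width=18, slack=5)
Line 5: ['developer', 'car', 'pencil'] (min_width=20, slack=3)
Line 6: ['hospital', 'dinosaur'] (min_width=17, slack=6)
Line 7: ['message', 'bean', 'keyboard'] (min_width=21, slack=2)
Line 8: ['moon', 'problem', 'light'] (min_width=18, slack=5)
Total lines: 8

Answer: 8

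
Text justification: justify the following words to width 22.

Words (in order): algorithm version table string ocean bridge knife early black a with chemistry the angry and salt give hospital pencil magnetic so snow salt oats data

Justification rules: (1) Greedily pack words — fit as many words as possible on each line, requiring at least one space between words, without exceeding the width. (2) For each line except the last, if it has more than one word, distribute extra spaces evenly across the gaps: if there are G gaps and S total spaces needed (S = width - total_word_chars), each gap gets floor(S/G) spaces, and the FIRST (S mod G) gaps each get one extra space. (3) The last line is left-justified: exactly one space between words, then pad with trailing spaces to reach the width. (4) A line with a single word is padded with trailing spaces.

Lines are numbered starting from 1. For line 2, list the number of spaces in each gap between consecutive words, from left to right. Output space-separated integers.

Line 1: ['algorithm', 'version'] (min_width=17, slack=5)
Line 2: ['table', 'string', 'ocean'] (min_width=18, slack=4)
Line 3: ['bridge', 'knife', 'early'] (min_width=18, slack=4)
Line 4: ['black', 'a', 'with', 'chemistry'] (min_width=22, slack=0)
Line 5: ['the', 'angry', 'and', 'salt'] (min_width=18, slack=4)
Line 6: ['give', 'hospital', 'pencil'] (min_width=20, slack=2)
Line 7: ['magnetic', 'so', 'snow', 'salt'] (min_width=21, slack=1)
Line 8: ['oats', 'data'] (min_width=9, slack=13)

Answer: 3 3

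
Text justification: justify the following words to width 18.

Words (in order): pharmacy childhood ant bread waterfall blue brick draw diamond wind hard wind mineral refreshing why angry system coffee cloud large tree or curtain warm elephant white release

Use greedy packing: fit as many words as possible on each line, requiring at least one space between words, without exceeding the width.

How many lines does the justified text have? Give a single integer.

Line 1: ['pharmacy', 'childhood'] (min_width=18, slack=0)
Line 2: ['ant', 'bread'] (min_width=9, slack=9)
Line 3: ['waterfall', 'blue'] (min_width=14, slack=4)
Line 4: ['brick', 'draw', 'diamond'] (min_width=18, slack=0)
Line 5: ['wind', 'hard', 'wind'] (min_width=14, slack=4)
Line 6: ['mineral', 'refreshing'] (min_width=18, slack=0)
Line 7: ['why', 'angry', 'system'] (min_width=16, slack=2)
Line 8: ['coffee', 'cloud', 'large'] (min_width=18, slack=0)
Line 9: ['tree', 'or', 'curtain'] (min_width=15, slack=3)
Line 10: ['warm', 'elephant'] (min_width=13, slack=5)
Line 11: ['white', 'release'] (min_width=13, slack=5)
Total lines: 11

Answer: 11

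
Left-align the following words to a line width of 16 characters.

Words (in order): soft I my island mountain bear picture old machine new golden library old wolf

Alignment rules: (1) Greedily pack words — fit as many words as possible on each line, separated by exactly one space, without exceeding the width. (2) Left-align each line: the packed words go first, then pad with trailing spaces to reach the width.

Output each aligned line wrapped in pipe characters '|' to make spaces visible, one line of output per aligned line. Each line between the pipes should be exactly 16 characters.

Answer: |soft I my island|
|mountain bear   |
|picture old     |
|machine new     |
|golden library  |
|old wolf        |

Derivation:
Line 1: ['soft', 'I', 'my', 'island'] (min_width=16, slack=0)
Line 2: ['mountain', 'bear'] (min_width=13, slack=3)
Line 3: ['picture', 'old'] (min_width=11, slack=5)
Line 4: ['machine', 'new'] (min_width=11, slack=5)
Line 5: ['golden', 'library'] (min_width=14, slack=2)
Line 6: ['old', 'wolf'] (min_width=8, slack=8)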